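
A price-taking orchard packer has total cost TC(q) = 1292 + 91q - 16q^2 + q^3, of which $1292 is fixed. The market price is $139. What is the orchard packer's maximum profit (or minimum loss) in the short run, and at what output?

AVC = 91 - 16q + q^2 has its minimum $27 at q = 8; price $139 clears that bar, so the firm operates.
MC = 91 - 32q + 3q^2. Setting P = MC and taking the root on the rising branch gives q* = 12.
TR = 139·12 = 1668. TC = 1292 + 516 = 1808. Profit = 1668 − 1808 = -$140.
That loss of $140 beats the $1292 the firm would lose by shutting down; producing recovers $1152 of fixed cost.

Profit = -$140 at q = 12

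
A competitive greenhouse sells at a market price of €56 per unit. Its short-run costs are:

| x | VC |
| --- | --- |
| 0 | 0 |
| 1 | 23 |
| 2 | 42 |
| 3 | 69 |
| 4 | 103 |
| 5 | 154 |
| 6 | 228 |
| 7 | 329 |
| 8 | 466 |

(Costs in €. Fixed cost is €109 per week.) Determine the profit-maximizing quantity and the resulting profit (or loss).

Profit at each row (π = 56x − TC): x=0: -109; x=1: -76; x=2: -39; x=3: -10; x=4: 12; x=5: 17; x=6: -1; x=7: -46; x=8: -127.
Profit is maximized at x = 5. AVC there is 154/5 = €30.80 ≤ P, so producing beats shutting down (which would give -€109).

x = 5; profit = €17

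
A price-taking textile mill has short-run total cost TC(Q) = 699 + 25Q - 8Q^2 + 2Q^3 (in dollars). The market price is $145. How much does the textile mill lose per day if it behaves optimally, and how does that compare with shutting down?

Profit = -$123 at Q = 6

AVC = 25 - 8Q + 2Q^2 has its minimum $17 at Q = 2; price $145 clears that bar, so the firm operates.
MC = 25 - 16Q + 6Q^2. Setting P = MC and taking the root on the rising branch gives Q* = 6.
TR = 145·6 = 870. TC = 699 + 294 = 993. Profit = 870 − 993 = -$123.
That loss of $123 beats the $699 the firm would lose by shutting down; producing recovers $576 of fixed cost.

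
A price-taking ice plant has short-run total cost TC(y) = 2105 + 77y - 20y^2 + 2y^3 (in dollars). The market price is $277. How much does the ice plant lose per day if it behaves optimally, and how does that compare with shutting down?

Profit = -$105 at y = 10

AVC = 77 - 20y + 2y^2 has its minimum $27 at y = 5; price $277 clears that bar, so the firm operates.
MC = 77 - 40y + 6y^2. Setting P = MC and taking the root on the rising branch gives y* = 10.
TR = 277·10 = 2770. TC = 2105 + 770 = 2875. Profit = 2770 − 2875 = -$105.
By producing, the firm covers all variable cost plus $2000 of fixed cost; shutting down would lose the full $2105.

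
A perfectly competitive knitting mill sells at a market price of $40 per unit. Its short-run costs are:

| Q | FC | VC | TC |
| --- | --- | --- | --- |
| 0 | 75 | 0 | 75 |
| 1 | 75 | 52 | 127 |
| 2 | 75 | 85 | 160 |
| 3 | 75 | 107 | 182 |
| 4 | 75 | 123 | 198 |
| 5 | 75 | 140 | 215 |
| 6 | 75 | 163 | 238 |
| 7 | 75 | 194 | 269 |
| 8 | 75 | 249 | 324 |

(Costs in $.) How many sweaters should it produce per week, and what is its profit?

Tabulate TR − TC: Q=0: -75; Q=1: -87; Q=2: -80; Q=3: -62; Q=4: -38; Q=5: -15; Q=6: 2; Q=7: 11; Q=8: -4.
Profit is maximized at Q = 7. AVC there is 194/7 = $27.71 ≤ P, so producing beats shutting down (which would give -$75).

Q = 7; profit = $11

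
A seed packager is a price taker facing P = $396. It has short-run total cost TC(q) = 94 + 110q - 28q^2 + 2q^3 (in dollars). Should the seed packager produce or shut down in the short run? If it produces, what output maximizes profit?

From TC, MC = TC'(q) = 110 - 56q + 6q^2 and AVC = VC/q = 110 - 28q + 2q^2.
AVC hits its minimum where MC = AVC, at q = 7, giving min AVC = 110 - 28·7 + 2·7^2 = $12.
Since P = $396 ≥ min AVC = $12, price covers variable cost and the firm should produce.
P = MC gives -286 - 56q + 6q^2 = 0, with roots -11/3 and 13. Take the larger (rising MC): q* = 13.
Check: AVC at q = 13 is $84 ≤ P, so revenue covers variable cost.
Profit = P·q − TC = 396·13 − 1186 = $3962.

Produce at q = 13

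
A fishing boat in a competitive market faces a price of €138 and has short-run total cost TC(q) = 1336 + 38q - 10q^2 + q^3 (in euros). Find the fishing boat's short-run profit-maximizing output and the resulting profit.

AVC = 38 - 10q + q^2 has its minimum €13 at q = 5; price €138 clears that bar, so the firm operates.
MC = 38 - 20q + 3q^2. Setting P = MC and taking the root on the rising branch gives q* = 10.
TR = 138·10 = 1380. TC = 1336 + 380 = 1716. Profit = 1380 − 1716 = -€336.
Shutting down would mean losing the fixed cost of €1336, so operating at a loss of €336 is better by €1000.

Profit = -€336 at q = 10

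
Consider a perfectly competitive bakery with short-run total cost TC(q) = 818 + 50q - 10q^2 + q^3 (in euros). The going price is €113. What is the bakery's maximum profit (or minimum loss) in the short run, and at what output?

Profit = -€170 at q = 9

AVC = 50 - 10q + q^2; min AVC = €25 at q = 5. Since P = €113 ≥ min AVC, the firm produces.
With MC = 50 - 20q + 3q^2, P = MC on the upward-sloping part at q* = 9.
TR = 113·9 = 1017. TC = 818 + 369 = 1187. Profit = 1017 − 1187 = -€170.
Shutting down would mean losing the fixed cost of €818, so operating at a loss of €170 is better by €648.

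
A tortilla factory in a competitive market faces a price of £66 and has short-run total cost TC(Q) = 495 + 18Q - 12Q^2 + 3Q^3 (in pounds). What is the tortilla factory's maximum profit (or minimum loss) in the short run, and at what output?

AVC = 18 - 12Q + 3Q^2; min AVC = £6 at Q = 2. Since P = £66 ≥ min AVC, the firm produces.
With MC = 18 - 24Q + 9Q^2, P = MC on the upward-sloping part at Q* = 4.
TR = 66·4 = 264. TC = 495 + 72 = 567. Profit = 264 − 567 = -£303.
By producing, the firm covers all variable cost plus £192 of fixed cost; shutting down would lose the full £495.

Profit = -£303 at Q = 4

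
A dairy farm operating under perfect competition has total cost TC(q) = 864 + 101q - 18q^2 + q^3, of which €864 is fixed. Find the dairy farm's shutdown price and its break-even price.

AVC = 101 - 18q + q^2; minimized at q = 9, giving min AVC = €20. That is the shutdown price.
ATC = 864/q + 101 - 18q + q^2. Setting dATC/dq = −864/q^2 − 18 + 2q = 0 gives q = 12 (since 2·12^3 − 18·12^2 = 864).
min ATC = 864/12 + 101 − 18·12 + 12^2 = €101. That is the break-even price.
Between these two prices the firm operates at a loss; above €101 it earns a profit.

Shutdown price = €20; break-even price = €101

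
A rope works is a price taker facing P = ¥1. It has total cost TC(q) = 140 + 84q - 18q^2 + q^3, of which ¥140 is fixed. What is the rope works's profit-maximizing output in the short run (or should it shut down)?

Shut down

From TC, MC = TC'(q) = 84 - 36q + 3q^2 and AVC = VC/q = 84 - 18q + q^2.
The AVC parabola has its vertex at q = 18/2 = 9, where AVC = 84 - 18·9 + 9^2 = ¥3.
Since P = ¥1 < min AVC = ¥3, price fails to cover variable cost at any output.
Shutting down limits the loss to fixed cost, ¥140.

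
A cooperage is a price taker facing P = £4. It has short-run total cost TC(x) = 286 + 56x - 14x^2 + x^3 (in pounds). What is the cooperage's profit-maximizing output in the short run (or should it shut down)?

Shut down

Variable cost is VC = 56x - 14x^2 + x^3, so AVC = VC/x = 56 - 14x + x^2 and MC = dTC/dx = 56 - 28x + 3x^2.
AVC is minimized where dAVC/dx = -14 + 2x = 0, at x = 7; min AVC = 56 - 14·7 + 7^2 = £7.
P = £4 lies below min AVC = £7; no output level covers variable cost.
Best response: produce nothing and absorb the £286 fixed cost.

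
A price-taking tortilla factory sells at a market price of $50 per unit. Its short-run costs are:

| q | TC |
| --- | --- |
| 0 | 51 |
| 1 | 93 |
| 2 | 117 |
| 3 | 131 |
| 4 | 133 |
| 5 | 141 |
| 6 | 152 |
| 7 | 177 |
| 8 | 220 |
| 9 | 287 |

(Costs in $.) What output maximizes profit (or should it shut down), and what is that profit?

q = 8; profit = $180

Tabulate TR − TC: q=0: -51; q=1: -43; q=2: -17; q=3: 19; q=4: 67; q=5: 109; q=6: 148; q=7: 173; q=8: 180; q=9: 163.
Profit is maximized at q = 8. AVC there is 169/8 = $21.12 ≤ P, so producing beats shutting down (which would give -$51).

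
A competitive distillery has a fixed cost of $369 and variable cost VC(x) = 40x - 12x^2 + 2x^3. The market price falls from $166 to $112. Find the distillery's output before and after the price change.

AVC = 40 - 12x + 2x^2, minimized at x = 3 where min AVC = $22. MC = 40 - 24x + 6x^2.
At P = $166 ≥ min AVC, set P = MC on the rising branch: x = 7.
At P = $112 ≥ min AVC, set P = MC: x = 6. The firm stays open but cuts output.

Output falls from 7 to 6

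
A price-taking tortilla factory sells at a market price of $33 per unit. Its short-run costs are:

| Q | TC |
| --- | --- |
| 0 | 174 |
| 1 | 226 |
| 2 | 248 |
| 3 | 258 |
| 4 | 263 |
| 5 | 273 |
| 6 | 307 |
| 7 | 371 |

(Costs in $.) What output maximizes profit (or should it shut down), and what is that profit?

Tabulate TR − TC: Q=0: -174; Q=1: -193; Q=2: -182; Q=3: -159; Q=4: -131; Q=5: -108; Q=6: -109; Q=7: -140.
Profit is maximized at Q = 5. AVC there is 99/5 = $19.80 ≤ P, so producing beats shutting down (which would give -$174).

Q = 5; profit = -$108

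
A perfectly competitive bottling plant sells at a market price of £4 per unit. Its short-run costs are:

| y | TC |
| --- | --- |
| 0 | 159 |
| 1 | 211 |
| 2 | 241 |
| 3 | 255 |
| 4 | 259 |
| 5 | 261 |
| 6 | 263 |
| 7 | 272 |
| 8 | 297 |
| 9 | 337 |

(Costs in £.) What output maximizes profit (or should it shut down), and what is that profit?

y = 0 (shut down); profit = -£159

Tabulate TR − TC: y=0: -159; y=1: -207; y=2: -233; y=3: -243; y=4: -243; y=5: -241; y=6: -239; y=7: -244; y=8: -265; y=9: -301.
Profit is highest at y = 0. Equivalently, the lowest AVC in the table is 113/7 ≈ £16.14 at y = 7, and P = £4 falls below it — price never covers variable cost, so the firm shuts down and loses only its fixed cost.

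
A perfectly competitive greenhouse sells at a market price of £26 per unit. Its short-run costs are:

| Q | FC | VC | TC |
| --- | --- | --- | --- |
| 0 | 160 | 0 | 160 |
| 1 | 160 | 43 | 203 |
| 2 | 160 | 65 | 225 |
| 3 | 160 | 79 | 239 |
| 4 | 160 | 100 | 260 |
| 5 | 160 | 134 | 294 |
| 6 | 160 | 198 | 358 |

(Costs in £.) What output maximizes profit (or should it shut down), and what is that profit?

Compute π = P·Q − TC at each output: Q=0: -160; Q=1: -177; Q=2: -173; Q=3: -161; Q=4: -156; Q=5: -164; Q=6: -202.
Profit is maximized at Q = 4. AVC there is 100/4 = £25 ≤ P, so producing beats shutting down (which would give -£160).

Q = 4; profit = -£156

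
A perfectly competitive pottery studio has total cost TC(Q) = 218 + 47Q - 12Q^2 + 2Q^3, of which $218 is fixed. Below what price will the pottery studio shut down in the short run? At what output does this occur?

Short-run supply begins at min AVC. From VC = 47Q - 12Q^2 + 2Q^3, AVC = 47 - 12Q + 2Q^2.
At the minimum of AVC, MC = AVC. MC = 47 - 24Q + 6Q^2; setting MC = AVC gives 4Q^2 - 12Q = 0, so Q = 3. min AVC = 29.
So the shutdown price is $29.

$29 per unit, at Q = 3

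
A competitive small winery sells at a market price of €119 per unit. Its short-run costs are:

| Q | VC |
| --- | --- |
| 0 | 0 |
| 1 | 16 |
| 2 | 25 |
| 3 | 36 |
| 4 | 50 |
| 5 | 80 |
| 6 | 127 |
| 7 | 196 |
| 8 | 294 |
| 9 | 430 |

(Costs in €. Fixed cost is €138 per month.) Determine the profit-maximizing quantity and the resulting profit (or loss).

Q = 8; profit = €520

Tabulate TR − TC: Q=0: -138; Q=1: -35; Q=2: 75; Q=3: 183; Q=4: 288; Q=5: 377; Q=6: 449; Q=7: 499; Q=8: 520; Q=9: 503.
Profit is maximized at Q = 8. AVC there is 294/8 = €36.75 ≤ P, so producing beats shutting down (which would give -€138).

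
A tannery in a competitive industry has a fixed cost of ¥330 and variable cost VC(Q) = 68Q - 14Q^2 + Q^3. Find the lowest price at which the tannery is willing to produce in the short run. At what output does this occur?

¥19 per unit, at Q = 7

The shutdown price is the minimum of AVC. VC = 68Q - 14Q^2 + Q^3, so AVC = 68 - 14Q + Q^2.
dAVC/dQ = -14 + 2Q = 0 gives Q = 7. min AVC = 68 - 14·7 + 7^2 = 19.
So the shutdown price is ¥19.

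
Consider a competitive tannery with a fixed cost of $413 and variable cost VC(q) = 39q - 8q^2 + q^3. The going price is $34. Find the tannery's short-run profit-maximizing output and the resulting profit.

AVC = 39 - 8q + q^2 has its minimum $23 at q = 4; price $34 clears that bar, so the firm operates.
MC = 39 - 16q + 3q^2. Setting P = MC and taking the root on the rising branch gives q* = 5.
TR = 34·5 = 170. TC = 413 + 120 = 533. Profit = 170 − 533 = -$363.
Shutting down would mean losing the fixed cost of $413, so operating at a loss of $363 is better by $50.

Profit = -$363 at q = 5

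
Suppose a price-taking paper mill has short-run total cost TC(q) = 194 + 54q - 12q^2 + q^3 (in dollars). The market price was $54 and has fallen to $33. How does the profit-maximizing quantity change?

Output falls from 8 to 7

AVC = 54 - 12q + q^2, minimized at q = 6 where min AVC = $18. MC = 54 - 24q + 3q^2.
At P = $54 ≥ min AVC, set P = MC on the rising branch: q = 8.
At P = $33 ≥ min AVC, set P = MC: q = 7. The firm stays open but cuts output.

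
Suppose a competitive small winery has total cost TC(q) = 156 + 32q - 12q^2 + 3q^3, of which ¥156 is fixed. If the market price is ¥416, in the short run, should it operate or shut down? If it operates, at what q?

Produce at q = 8

From TC, MC = TC'(q) = 32 - 24q + 9q^2 and AVC = VC/q = 32 - 12q + 3q^2.
AVC hits its minimum where MC = AVC, at q = 2, giving min AVC = 32 - 12·2 + 3·2^2 = ¥20.
P = ¥416 exceeds min AVC = ¥20, so the firm stays open.
P = MC gives -384 - 24q + 9q^2 = 0, with roots -16/3 and 8. Take the larger (rising MC): q* = 8.
Check: AVC at q = 8 is ¥128 ≤ P, so revenue covers variable cost.
Profit = P·q − TC = 416·8 − 1180 = ¥2148.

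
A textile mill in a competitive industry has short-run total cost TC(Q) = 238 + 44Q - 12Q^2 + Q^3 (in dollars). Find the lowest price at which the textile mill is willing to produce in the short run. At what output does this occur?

$8 per unit, at Q = 6

Short-run supply begins at min AVC. From VC = 44Q - 12Q^2 + Q^3, AVC = 44 - 12Q + Q^2.
dAVC/dQ = -12 + 2Q = 0 gives Q = 6. min AVC = 44 - 12·6 + 6^2 = 8.
For P < $8 the firm produces nothing.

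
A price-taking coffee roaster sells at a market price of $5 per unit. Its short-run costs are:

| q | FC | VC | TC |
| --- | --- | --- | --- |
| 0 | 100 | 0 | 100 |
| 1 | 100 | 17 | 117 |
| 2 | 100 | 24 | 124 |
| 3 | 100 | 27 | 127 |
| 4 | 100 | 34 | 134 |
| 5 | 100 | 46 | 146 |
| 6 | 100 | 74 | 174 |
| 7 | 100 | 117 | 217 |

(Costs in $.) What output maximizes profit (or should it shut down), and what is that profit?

Profit at each row (π = 5q − TC): q=0: -100; q=1: -112; q=2: -114; q=3: -112; q=4: -114; q=5: -121; q=6: -144; q=7: -182.
Profit is highest at q = 0. Equivalently, the lowest AVC in the table is 34/4 ≈ $8.50 at q = 4, and P = $5 falls below it — price never covers variable cost, so the firm shuts down and loses only its fixed cost.

q = 0 (shut down); profit = -$100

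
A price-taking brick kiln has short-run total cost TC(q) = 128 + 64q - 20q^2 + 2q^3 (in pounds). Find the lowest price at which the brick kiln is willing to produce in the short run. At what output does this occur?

£14 per unit, at q = 5

Short-run supply begins at min AVC. From VC = 64q - 20q^2 + 2q^3, AVC = 64 - 20q + 2q^2.
dAVC/dq = -20 + 4q = 0 gives q = 5. min AVC = 64 - 20·5 + 2·5^2 = 14.
The firm shuts down for any P below £14.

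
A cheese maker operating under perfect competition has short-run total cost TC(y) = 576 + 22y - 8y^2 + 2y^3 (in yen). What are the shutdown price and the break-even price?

Shutdown price = ¥14; break-even price = ¥142

AVC = 22 - 8y + 2y^2; minimized at y = 2, giving min AVC = ¥14. That is the shutdown price.
ATC = 576/y + 22 - 8y + 2y^2. Setting dATC/dy = −576/y^2 − 8 + 4y = 0 gives y = 6 (since 4·6^3 − 8·6^2 = 576).
min ATC = 576/6 + 22 − 8·6 + 2·6^2 = ¥142. That is the break-even price.
Between these two prices the firm operates at a loss; above ¥142 it earns a profit.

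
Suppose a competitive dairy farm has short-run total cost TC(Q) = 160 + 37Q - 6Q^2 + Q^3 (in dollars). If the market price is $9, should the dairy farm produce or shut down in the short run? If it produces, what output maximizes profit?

Shut down

From TC, MC = TC'(Q) = 37 - 12Q + 3Q^2 and AVC = VC/Q = 37 - 6Q + Q^2.
AVC is minimized where dAVC/dQ = -6 + 2Q = 0, at Q = 3; min AVC = 37 - 6·3 + 3^2 = $28.
With P < min AVC ($9 < $28), every unit sold adds to the loss.
The firm minimizes its loss by shutting down and losing only its fixed cost of $160.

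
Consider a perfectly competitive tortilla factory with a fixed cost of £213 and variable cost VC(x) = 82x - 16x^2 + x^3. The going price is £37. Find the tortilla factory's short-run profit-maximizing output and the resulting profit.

AVC = 82 - 16x + x^2 has its minimum £18 at x = 8; price £37 clears that bar, so the firm operates.
With MC = 82 - 32x + 3x^2, P = MC on the upward-sloping part at x* = 9.
TR = 37·9 = 333. TC = 213 + 171 = 384. Profit = 333 − 384 = -£51.
That loss of £51 beats the £213 the firm would lose by shutting down; producing recovers £162 of fixed cost.

Profit = -£51 at x = 9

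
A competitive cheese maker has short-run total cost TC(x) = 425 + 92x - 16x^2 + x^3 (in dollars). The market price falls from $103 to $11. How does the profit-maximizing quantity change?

Output falls from 11 to 0 (the firm shuts down)

AVC = 92 - 16x + x^2, minimized at x = 8 where min AVC = $28. MC = 92 - 32x + 3x^2.
With P = $103 above the shutdown price, P = MC gives x = 11.
At P = $11 < min AVC = $28, price no longer covers variable cost at any output, so the firm shuts down: x = 0.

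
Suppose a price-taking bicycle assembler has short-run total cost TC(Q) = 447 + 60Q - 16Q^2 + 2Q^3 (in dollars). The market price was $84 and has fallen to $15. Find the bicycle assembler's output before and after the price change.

Output falls from 6 to 0 (the firm shuts down)

AVC = 60 - 16Q + 2Q^2, minimized at Q = 4 where min AVC = $28. MC = 60 - 32Q + 6Q^2.
At P = $84 ≥ min AVC, set P = MC on the rising branch: Q = 6.
At P = $15 < min AVC = $28, price no longer covers variable cost at any output, so the firm shuts down: Q = 0.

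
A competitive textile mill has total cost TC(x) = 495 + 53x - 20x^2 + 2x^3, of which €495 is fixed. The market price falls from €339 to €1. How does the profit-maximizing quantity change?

MC = 53 - 40x + 6x^2; the shutdown threshold is min AVC = €3 (at x = 5).
With P = €339 above the shutdown price, P = MC gives x = 11.
At P = €1 < min AVC = €3, price no longer covers variable cost at any output, so the firm shuts down: x = 0.

Output falls from 11 to 0 (the firm shuts down)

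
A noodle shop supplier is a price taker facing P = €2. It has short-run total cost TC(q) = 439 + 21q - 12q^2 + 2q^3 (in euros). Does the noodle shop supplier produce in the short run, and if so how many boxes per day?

From TC, MC = TC'(q) = 21 - 24q + 6q^2 and AVC = VC/q = 21 - 12q + 2q^2.
The AVC parabola has its vertex at q = 12/4 = 3, where AVC = 21 - 12·3 + 2·3^2 = €3.
With P < min AVC (€2 < €3), every unit sold adds to the loss.
Shutting down limits the loss to fixed cost, €439.

Shut down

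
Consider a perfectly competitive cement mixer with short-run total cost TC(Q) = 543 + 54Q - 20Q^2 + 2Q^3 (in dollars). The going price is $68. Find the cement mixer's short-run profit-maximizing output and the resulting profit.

Profit = -$151 at Q = 7

AVC = 54 - 20Q + 2Q^2 has its minimum $4 at Q = 5; price $68 clears that bar, so the firm operates.
MC = 54 - 40Q + 6Q^2. Setting P = MC and taking the root on the rising branch gives Q* = 7.
TR = 68·7 = 476. TC = 543 + 84 = 627. Profit = 476 − 627 = -$151.
That loss of $151 beats the $543 the firm would lose by shutting down; producing recovers $392 of fixed cost.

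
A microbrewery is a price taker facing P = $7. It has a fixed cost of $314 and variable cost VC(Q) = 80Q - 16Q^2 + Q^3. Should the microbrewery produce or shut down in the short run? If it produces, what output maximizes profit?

Strip out fixed cost: VC = 80Q - 16Q^2 + Q^3. Then AVC = 80 - 16Q + Q^2 and MC = 80 - 32Q + 3Q^2.
AVC hits its minimum where MC = AVC, at Q = 8, giving min AVC = 80 - 16·8 + 8^2 = $16.
With P < min AVC ($7 < $16), every unit sold adds to the loss.
Best response: produce nothing and absorb the $314 fixed cost.

Shut down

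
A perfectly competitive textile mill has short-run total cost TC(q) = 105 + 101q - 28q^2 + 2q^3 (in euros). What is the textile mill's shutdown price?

The shutdown price is the minimum of AVC. VC = 101q - 28q^2 + 2q^3, so AVC = 101 - 28q + 2q^2.
dAVC/dq = -28 + 4q = 0 gives q = 7. min AVC = 101 - 28·7 + 2·7^2 = 3.
For P < €3 the firm produces nothing.

€3 per unit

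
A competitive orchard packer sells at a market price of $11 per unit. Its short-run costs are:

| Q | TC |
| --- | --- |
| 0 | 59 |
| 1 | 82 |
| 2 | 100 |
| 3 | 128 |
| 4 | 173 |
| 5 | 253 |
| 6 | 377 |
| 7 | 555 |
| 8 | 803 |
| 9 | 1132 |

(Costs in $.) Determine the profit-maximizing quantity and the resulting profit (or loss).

Q = 0 (shut down); profit = -$59

Compute π = P·Q − TC at each output: Q=0: -59; Q=1: -71; Q=2: -78; Q=3: -95; Q=4: -129; Q=5: -198; Q=6: -311; Q=7: -478; Q=8: -715; Q=9: -1033.
Profit is highest at Q = 0. Equivalently, the lowest AVC in the table is 41/2 ≈ $20.50 at Q = 2, and P = $11 falls below it — price never covers variable cost, so the firm shuts down and loses only its fixed cost.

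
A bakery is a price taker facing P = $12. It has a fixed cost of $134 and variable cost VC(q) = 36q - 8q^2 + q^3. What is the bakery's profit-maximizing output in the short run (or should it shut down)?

From TC, MC = TC'(q) = 36 - 16q + 3q^2 and AVC = VC/q = 36 - 8q + q^2.
The AVC parabola has its vertex at q = 8/2 = 4, where AVC = 36 - 8·4 + 4^2 = $20.
With P < min AVC ($12 < $20), every unit sold adds to the loss.
Shutting down limits the loss to fixed cost, $134.

Shut down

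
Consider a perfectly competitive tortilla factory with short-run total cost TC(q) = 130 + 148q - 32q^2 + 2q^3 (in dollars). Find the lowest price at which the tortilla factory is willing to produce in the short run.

$20 per unit

The firm shuts down when price falls below the minimum of average variable cost. AVC = VC/q = 148 - 32q + 2q^2.
At the minimum of AVC, MC = AVC. MC = 148 - 64q + 6q^2; setting MC = AVC gives 4q^2 - 32q = 0, so q = 8. min AVC = 20.
The firm shuts down for any P below $20.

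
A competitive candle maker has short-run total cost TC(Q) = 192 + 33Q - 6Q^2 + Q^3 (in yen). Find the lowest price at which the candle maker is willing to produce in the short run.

¥24 per unit

Short-run supply begins at min AVC. From VC = 33Q - 6Q^2 + Q^3, AVC = 33 - 6Q + Q^2.
dAVC/dQ = -6 + 2Q = 0 gives Q = 3. min AVC = 33 - 6·3 + 3^2 = 24.
So the shutdown price is ¥24.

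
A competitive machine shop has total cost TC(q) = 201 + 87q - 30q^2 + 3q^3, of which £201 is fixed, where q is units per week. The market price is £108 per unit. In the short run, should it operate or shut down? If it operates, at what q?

From TC, MC = TC'(q) = 87 - 60q + 9q^2 and AVC = VC/q = 87 - 30q + 3q^2.
AVC is minimized where dAVC/dq = -30 + 6q = 0, at q = 5; min AVC = 87 - 30·5 + 3·5^2 = £12.
P = £108 exceeds min AVC = £12, so the firm stays open.
P = MC gives -21 - 60q + 9q^2 = 0, with roots -1/3 and 7. Take the larger (rising MC): q* = 7.
Check: AVC at q = 7 is £24 ≤ P, so revenue covers variable cost.
Profit = P·q − TC = 108·7 − 369 = £387.

Produce at q = 7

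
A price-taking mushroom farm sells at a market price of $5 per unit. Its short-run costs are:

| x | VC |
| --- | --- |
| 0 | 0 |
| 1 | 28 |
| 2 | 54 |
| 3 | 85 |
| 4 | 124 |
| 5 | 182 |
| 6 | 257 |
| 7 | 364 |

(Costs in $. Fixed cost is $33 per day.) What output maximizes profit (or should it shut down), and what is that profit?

Compute π = P·x − TC at each output: x=0: -33; x=1: -56; x=2: -77; x=3: -103; x=4: -137; x=5: -190; x=6: -260; x=7: -362.
Profit is highest at x = 0. Equivalently, the lowest AVC in the table is 54/2 ≈ $27 at x = 2, and P = $5 falls below it — price never covers variable cost, so the firm shuts down and loses only its fixed cost.

x = 0 (shut down); profit = -$33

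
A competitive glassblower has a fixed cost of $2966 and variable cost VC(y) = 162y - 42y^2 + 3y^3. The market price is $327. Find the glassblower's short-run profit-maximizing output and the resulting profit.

Profit = -$62 at y = 11

AVC = 162 - 42y + 3y^2 has its minimum $15 at y = 7; price $327 clears that bar, so the firm operates.
MC = 162 - 84y + 9y^2. Setting P = MC and taking the root on the rising branch gives y* = 11.
TR = 327·11 = 3597. TC = 2966 + 693 = 3659. Profit = 3597 − 3659 = -$62.
That loss of $62 beats the $2966 the firm would lose by shutting down; producing recovers $2904 of fixed cost.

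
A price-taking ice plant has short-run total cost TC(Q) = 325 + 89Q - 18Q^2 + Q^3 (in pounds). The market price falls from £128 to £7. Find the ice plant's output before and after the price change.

AVC = 89 - 18Q + Q^2, minimized at Q = 9 where min AVC = £8. MC = 89 - 36Q + 3Q^2.
At P = £128 ≥ min AVC, set P = MC on the rising branch: Q = 13.
At P = £7 < min AVC = £8, price no longer covers variable cost at any output, so the firm shuts down: Q = 0.

Output falls from 13 to 0 (the firm shuts down)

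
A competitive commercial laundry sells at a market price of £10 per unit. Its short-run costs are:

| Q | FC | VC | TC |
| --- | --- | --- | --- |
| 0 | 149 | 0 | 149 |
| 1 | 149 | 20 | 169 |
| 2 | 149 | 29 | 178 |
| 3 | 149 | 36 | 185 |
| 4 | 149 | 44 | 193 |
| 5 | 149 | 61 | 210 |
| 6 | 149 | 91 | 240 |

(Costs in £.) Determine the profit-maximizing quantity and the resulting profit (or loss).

Profit at each row (π = 10Q − TC): Q=0: -149; Q=1: -159; Q=2: -158; Q=3: -155; Q=4: -153; Q=5: -160; Q=6: -180.
Profit is highest at Q = 0. Equivalently, the lowest AVC in the table is 44/4 ≈ £11 at Q = 4, and P = £10 falls below it — price never covers variable cost, so the firm shuts down and loses only its fixed cost.

Q = 0 (shut down); profit = -£149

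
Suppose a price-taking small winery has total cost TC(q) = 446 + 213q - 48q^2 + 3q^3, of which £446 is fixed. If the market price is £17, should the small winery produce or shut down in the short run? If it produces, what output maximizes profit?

Variable cost is VC = 213q - 48q^2 + 3q^3, so AVC = VC/q = 213 - 48q + 3q^2 and MC = dTC/dq = 213 - 96q + 9q^2.
The AVC parabola has its vertex at q = 48/6 = 8, where AVC = 213 - 48·8 + 3·8^2 = £21.
With P < min AVC (£17 < £21), every unit sold adds to the loss.
Shutting down limits the loss to fixed cost, £446.

Shut down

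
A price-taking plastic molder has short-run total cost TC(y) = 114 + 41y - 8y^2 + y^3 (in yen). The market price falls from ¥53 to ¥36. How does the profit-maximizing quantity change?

AVC = 41 - 8y + y^2, minimized at y = 4 where min AVC = ¥25. MC = 41 - 16y + 3y^2.
With P = ¥53 above the shutdown price, P = MC gives y = 6.
At P = ¥36 ≥ min AVC, set P = MC: y = 5. The firm stays open but cuts output.

Output falls from 6 to 5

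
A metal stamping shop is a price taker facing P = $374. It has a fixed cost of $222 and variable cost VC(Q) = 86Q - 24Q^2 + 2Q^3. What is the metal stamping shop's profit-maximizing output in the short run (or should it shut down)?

From TC, MC = TC'(Q) = 86 - 48Q + 6Q^2 and AVC = VC/Q = 86 - 24Q + 2Q^2.
AVC hits its minimum where MC = AVC, at Q = 6, giving min AVC = 86 - 24·6 + 2·6^2 = $14.
Since P = $374 ≥ min AVC = $14, price covers variable cost and the firm should produce.
Set P = MC: 374 = 86 - 48Q + 6Q^2 → -288 - 48Q + 6Q^2 = 0. The roots are Q = -4 and Q = 12; the profit-maximizing output is on the rising part of MC, so Q* = 12.
Check: AVC at Q = 12 is $86 ≤ P, so revenue covers variable cost.
Profit = P·Q − TC = 374·12 − 1254 = $3234.

Produce at Q = 12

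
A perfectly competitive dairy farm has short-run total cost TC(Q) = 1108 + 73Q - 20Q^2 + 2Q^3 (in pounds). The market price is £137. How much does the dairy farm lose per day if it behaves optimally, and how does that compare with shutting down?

Profit = -£340 at Q = 8

AVC = 73 - 20Q + 2Q^2 has its minimum £23 at Q = 5; price £137 clears that bar, so the firm operates.
With MC = 73 - 40Q + 6Q^2, P = MC on the upward-sloping part at Q* = 8.
TR = 137·8 = 1096. TC = 1108 + 328 = 1436. Profit = 1096 − 1436 = -£340.
That loss of £340 beats the £1108 the firm would lose by shutting down; producing recovers £768 of fixed cost.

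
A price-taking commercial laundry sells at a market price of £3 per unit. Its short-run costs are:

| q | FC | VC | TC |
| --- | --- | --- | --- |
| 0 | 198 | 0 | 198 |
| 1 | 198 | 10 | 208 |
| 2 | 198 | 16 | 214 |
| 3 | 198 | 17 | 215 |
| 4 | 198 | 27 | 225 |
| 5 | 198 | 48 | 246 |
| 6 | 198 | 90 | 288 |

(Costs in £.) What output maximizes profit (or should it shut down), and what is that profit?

Profit at each row (π = 3q − TC): q=0: -198; q=1: -205; q=2: -208; q=3: -206; q=4: -213; q=5: -231; q=6: -270.
Profit is highest at q = 0. Equivalently, the lowest AVC in the table is 17/3 ≈ £5.67 at q = 3, and P = £3 falls below it — price never covers variable cost, so the firm shuts down and loses only its fixed cost.

q = 0 (shut down); profit = -£198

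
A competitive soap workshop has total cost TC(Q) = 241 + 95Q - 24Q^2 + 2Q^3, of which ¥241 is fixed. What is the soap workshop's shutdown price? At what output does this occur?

The firm shuts down when price falls below the minimum of average variable cost. AVC = VC/Q = 95 - 24Q + 2Q^2.
dAVC/dQ = -24 + 4Q = 0 gives Q = 6. min AVC = 95 - 24·6 + 2·6^2 = 23.
The firm shuts down for any P below ¥23.

¥23 per unit, at Q = 6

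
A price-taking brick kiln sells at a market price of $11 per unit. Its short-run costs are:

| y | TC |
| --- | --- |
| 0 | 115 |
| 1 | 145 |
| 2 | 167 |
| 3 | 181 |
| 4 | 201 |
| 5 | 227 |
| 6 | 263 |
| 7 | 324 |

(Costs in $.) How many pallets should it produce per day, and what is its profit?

y = 0 (shut down); profit = -$115

Tabulate TR − TC: y=0: -115; y=1: -134; y=2: -145; y=3: -148; y=4: -157; y=5: -172; y=6: -197; y=7: -247.
Profit is highest at y = 0. Equivalently, the lowest AVC in the table is 86/4 ≈ $21.50 at y = 4, and P = $11 falls below it — price never covers variable cost, so the firm shuts down and loses only its fixed cost.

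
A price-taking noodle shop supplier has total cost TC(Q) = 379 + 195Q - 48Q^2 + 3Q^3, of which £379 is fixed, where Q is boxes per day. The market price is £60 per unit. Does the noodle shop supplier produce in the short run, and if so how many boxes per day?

Variable cost is VC = 195Q - 48Q^2 + 3Q^3, so AVC = VC/Q = 195 - 48Q + 3Q^2 and MC = dTC/dQ = 195 - 96Q + 9Q^2.
AVC is minimized where dAVC/dQ = -48 + 6Q = 0, at Q = 8; min AVC = 195 - 48·8 + 3·8^2 = £3.
P = £60 exceeds min AVC = £3, so the firm stays open.
Set P = MC: 60 = 195 - 96Q + 9Q^2 → 135 - 96Q + 9Q^2 = 0. The roots are Q = 5/3 and Q = 9; the profit-maximizing output is on the rising part of MC, so Q* = 9.
Check: AVC at Q = 9 is £6 ≤ P, so revenue covers variable cost.
Profit = P·Q − TC = 60·9 − 433 = £107.

Produce at Q = 9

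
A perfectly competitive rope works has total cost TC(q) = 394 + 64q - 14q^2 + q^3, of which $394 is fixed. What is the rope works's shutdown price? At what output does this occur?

Short-run supply begins at min AVC. From VC = 64q - 14q^2 + q^3, AVC = 64 - 14q + q^2.
dAVC/dq = -14 + 2q = 0 gives q = 7. min AVC = 64 - 14·7 + 7^2 = 15.
The firm shuts down for any P below $15.

$15 per unit, at q = 7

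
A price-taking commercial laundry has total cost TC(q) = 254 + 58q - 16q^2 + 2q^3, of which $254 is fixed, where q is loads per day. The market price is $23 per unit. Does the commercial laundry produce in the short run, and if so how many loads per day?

From TC, MC = TC'(q) = 58 - 32q + 6q^2 and AVC = VC/q = 58 - 16q + 2q^2.
AVC hits its minimum where MC = AVC, at q = 4, giving min AVC = 58 - 16·4 + 2·4^2 = $26.
P = $23 lies below min AVC = $26; no output level covers variable cost.
Shutting down limits the loss to fixed cost, $254.

Shut down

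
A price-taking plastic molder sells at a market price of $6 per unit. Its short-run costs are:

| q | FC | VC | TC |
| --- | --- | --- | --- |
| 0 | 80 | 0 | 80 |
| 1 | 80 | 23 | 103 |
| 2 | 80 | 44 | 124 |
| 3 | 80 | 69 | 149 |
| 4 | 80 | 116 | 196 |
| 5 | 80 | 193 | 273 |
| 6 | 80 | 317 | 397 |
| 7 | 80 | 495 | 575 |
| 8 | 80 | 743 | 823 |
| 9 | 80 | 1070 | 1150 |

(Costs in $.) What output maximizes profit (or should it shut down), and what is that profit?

Tabulate TR − TC: q=0: -80; q=1: -97; q=2: -112; q=3: -131; q=4: -172; q=5: -243; q=6: -361; q=7: -533; q=8: -775; q=9: -1096.
Profit is highest at q = 0. Equivalently, the lowest AVC in the table is 44/2 ≈ $22 at q = 2, and P = $6 falls below it — price never covers variable cost, so the firm shuts down and loses only its fixed cost.

q = 0 (shut down); profit = -$80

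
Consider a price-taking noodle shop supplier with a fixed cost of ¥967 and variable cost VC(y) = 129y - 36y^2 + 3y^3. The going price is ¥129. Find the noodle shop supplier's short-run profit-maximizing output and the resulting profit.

Profit = -¥199 at y = 8

AVC = 129 - 36y + 3y^2 has its minimum ¥21 at y = 6; price ¥129 clears that bar, so the firm operates.
With MC = 129 - 72y + 9y^2, P = MC on the upward-sloping part at y* = 8.
TR = 129·8 = 1032. TC = 967 + 264 = 1231. Profit = 1032 − 1231 = -¥199.
By producing, the firm covers all variable cost plus ¥768 of fixed cost; shutting down would lose the full ¥967.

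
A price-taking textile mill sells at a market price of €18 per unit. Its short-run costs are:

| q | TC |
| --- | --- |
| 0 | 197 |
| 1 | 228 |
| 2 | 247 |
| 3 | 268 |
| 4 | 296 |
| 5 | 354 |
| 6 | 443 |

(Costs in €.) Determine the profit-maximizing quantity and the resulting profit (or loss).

q = 0 (shut down); profit = -€197

Tabulate TR − TC: q=0: -197; q=1: -210; q=2: -211; q=3: -214; q=4: -224; q=5: -264; q=6: -335.
Profit is highest at q = 0. Equivalently, the lowest AVC in the table is 71/3 ≈ €23.67 at q = 3, and P = €18 falls below it — price never covers variable cost, so the firm shuts down and loses only its fixed cost.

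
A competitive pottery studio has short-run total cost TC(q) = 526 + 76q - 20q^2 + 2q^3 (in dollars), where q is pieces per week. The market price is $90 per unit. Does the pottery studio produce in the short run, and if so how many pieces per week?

Variable cost is VC = 76q - 20q^2 + 2q^3, so AVC = VC/q = 76 - 20q + 2q^2 and MC = dTC/dq = 76 - 40q + 6q^2.
AVC is minimized where dAVC/dq = -20 + 4q = 0, at q = 5; min AVC = 76 - 20·5 + 2·5^2 = $26.
Because $90 ≥ $26, revenue can cover variable cost; the firm operates.
P = MC gives -14 - 40q + 6q^2 = 0, with roots -1/3 and 7. Take the larger (rising MC): q* = 7.
Check: AVC at q = 7 is $34 ≤ P, so revenue covers variable cost.
Profit = P·q − TC = 90·7 − 764 = -$134, a loss, but smaller than the $526 fixed cost the firm would lose by shutting down.

Produce at q = 7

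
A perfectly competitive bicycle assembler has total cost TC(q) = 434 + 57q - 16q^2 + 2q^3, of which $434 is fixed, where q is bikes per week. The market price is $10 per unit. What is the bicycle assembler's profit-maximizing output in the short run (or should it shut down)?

Shut down

From TC, MC = TC'(q) = 57 - 32q + 6q^2 and AVC = VC/q = 57 - 16q + 2q^2.
AVC is minimized where dAVC/dq = -16 + 4q = 0, at q = 4; min AVC = 57 - 16·4 + 2·4^2 = $25.
P = $10 lies below min AVC = $25; no output level covers variable cost.
The firm minimizes its loss by shutting down and losing only its fixed cost of $434.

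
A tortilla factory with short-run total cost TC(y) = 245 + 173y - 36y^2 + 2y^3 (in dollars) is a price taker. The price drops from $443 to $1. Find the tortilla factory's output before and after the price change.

MC = 173 - 72y + 6y^2; the shutdown threshold is min AVC = $11 (at y = 9).
At P = $443 ≥ min AVC, set P = MC on the rising branch: y = 15.
At P = $1 < min AVC = $11, price no longer covers variable cost at any output, so the firm shuts down: y = 0.

Output falls from 15 to 0 (the firm shuts down)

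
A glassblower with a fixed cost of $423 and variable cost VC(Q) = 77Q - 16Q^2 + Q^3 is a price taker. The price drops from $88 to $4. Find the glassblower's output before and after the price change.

MC = 77 - 32Q + 3Q^2; the shutdown threshold is min AVC = $13 (at Q = 8).
With P = $88 above the shutdown price, P = MC gives Q = 11.
At P = $4 < min AVC = $13, price no longer covers variable cost at any output, so the firm shuts down: Q = 0.

Output falls from 11 to 0 (the firm shuts down)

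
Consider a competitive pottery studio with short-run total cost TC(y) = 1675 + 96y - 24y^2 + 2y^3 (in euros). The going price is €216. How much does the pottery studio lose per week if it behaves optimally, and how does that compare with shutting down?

Profit = -€75 at y = 10

AVC = 96 - 24y + 2y^2 has its minimum €24 at y = 6; price €216 clears that bar, so the firm operates.
With MC = 96 - 48y + 6y^2, P = MC on the upward-sloping part at y* = 10.
TR = 216·10 = 2160. TC = 1675 + 560 = 2235. Profit = 2160 − 2235 = -€75.
That loss of €75 beats the €1675 the firm would lose by shutting down; producing recovers €1600 of fixed cost.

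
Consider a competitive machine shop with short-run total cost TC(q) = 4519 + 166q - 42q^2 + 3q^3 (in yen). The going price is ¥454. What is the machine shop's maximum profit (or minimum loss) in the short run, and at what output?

Profit = -¥199 at q = 12

AVC = 166 - 42q + 3q^2 has its minimum ¥19 at q = 7; price ¥454 clears that bar, so the firm operates.
With MC = 166 - 84q + 9q^2, P = MC on the upward-sloping part at q* = 12.
TR = 454·12 = 5448. TC = 4519 + 1128 = 5647. Profit = 5448 − 5647 = -¥199.
Shutting down would mean losing the fixed cost of ¥4519, so operating at a loss of ¥199 is better by ¥4320.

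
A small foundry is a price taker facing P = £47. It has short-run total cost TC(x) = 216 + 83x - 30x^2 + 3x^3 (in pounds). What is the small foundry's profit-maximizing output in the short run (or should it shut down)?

Variable cost is VC = 83x - 30x^2 + 3x^3, so AVC = VC/x = 83 - 30x + 3x^2 and MC = dTC/dx = 83 - 60x + 9x^2.
AVC is minimized where dAVC/dx = -30 + 6x = 0, at x = 5; min AVC = 83 - 30·5 + 3·5^2 = £8.
Because £47 ≥ £8, revenue can cover variable cost; the firm operates.
Set P = MC: 47 = 83 - 60x + 9x^2 → 36 - 60x + 9x^2 = 0. The roots are x = 2/3 and x = 6; the profit-maximizing output is on the rising part of MC, so x* = 6.
Check: AVC at x = 6 is £11 ≤ P, so revenue covers variable cost.
Profit = P·x − TC = 47·6 − 282 = £0.

Produce at x = 6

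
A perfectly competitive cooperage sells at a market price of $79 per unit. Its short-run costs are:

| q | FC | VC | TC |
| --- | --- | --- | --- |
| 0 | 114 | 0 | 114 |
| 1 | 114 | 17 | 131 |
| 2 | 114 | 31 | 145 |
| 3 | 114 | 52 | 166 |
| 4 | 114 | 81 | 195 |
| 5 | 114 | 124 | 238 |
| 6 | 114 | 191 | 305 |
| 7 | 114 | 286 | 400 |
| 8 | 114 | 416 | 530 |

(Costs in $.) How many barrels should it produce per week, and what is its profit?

Tabulate TR − TC: q=0: -114; q=1: -52; q=2: 13; q=3: 71; q=4: 121; q=5: 157; q=6: 169; q=7: 153; q=8: 102.
Profit is maximized at q = 6. AVC there is 191/6 = $31.83 ≤ P, so producing beats shutting down (which would give -$114).

q = 6; profit = $169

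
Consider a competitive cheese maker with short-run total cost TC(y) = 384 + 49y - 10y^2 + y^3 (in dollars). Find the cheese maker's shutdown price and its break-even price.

AVC = 49 - 10y + y^2; minimized at y = 5, giving min AVC = $24. That is the shutdown price.
ATC = 384/y + 49 - 10y + y^2. Setting dATC/dy = −384/y^2 − 10 + 2y = 0 gives y = 8 (since 2·8^3 − 10·8^2 = 384).
min ATC = 384/8 + 49 − 10·8 + 8^2 = $81. That is the break-even price.
For $24 ≤ P < $81 the firm produces at a loss; below $24 it shuts down.

Shutdown price = $24; break-even price = $81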